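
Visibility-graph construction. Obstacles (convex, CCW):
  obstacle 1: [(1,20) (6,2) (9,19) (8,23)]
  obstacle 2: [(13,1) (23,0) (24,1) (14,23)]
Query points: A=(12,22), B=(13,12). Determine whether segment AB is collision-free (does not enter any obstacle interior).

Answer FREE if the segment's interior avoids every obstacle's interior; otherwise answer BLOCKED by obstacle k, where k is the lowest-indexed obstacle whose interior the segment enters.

Obstacle 1 [(1,20) (6,2) (9,19) (8,23)]:
  edge (1,20)–(6,2): clear
  edge (6,2)–(9,19): clear
  edge (9,19)–(8,23): clear
  edge (8,23)–(1,20): clear
  midpoint (25/2,17) outside
  → clear
Obstacle 2 [(13,1) (23,0) (24,1) (14,23)]:
  edge (13,1)–(23,0): clear
  edge (23,0)–(24,1): clear
  edge (24,1)–(14,23): clear
  edge (14,23)–(13,1): clear
  midpoint (25/2,17) outside
  → clear

FREE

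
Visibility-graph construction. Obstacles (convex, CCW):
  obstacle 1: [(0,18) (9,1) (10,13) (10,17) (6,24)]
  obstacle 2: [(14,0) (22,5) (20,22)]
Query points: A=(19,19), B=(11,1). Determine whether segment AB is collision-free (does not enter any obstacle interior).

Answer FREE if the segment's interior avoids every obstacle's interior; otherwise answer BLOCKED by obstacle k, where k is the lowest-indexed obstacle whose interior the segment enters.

Obstacle 1 [(0,18) (9,1) (10,13) (10,17) (6,24)]:
  edge (0,18)–(9,1): clear
  edge (9,1)–(10,13): clear
  edge (10,13)–(10,17): clear
  edge (10,17)–(6,24): clear
  edge (6,24)–(0,18): clear
  midpoint (15,10) outside
  → clear
Obstacle 2 [(14,0) (22,5) (20,22)]:
  edge (14,0)–(22,5): clear
  edge (22,5)–(20,22): clear
  edge (20,22)–(14,0): clear
  midpoint (15,10) outside
  → clear

FREE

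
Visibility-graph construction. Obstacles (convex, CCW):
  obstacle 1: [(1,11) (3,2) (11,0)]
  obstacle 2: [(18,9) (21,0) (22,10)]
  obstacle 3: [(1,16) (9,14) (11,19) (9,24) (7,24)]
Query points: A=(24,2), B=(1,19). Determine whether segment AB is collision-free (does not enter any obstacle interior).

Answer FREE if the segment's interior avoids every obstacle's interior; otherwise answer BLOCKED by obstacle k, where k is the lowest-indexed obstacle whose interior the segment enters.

BLOCKED by obstacle 2

Obstacle 1 [(1,11) (3,2) (11,0)]:
  edge (1,11)–(3,2): clear
  edge (3,2)–(11,0): clear
  edge (11,0)–(1,11): clear
  midpoint (25/2,21/2) outside
  → clear
Obstacle 2 [(18,9) (21,0) (22,10)]:
  edge (18,9)–(21,0): crosses AB
  edge (21,0)–(22,10): crosses AB
  edge (22,10)–(18,9): clear
  → BLOCKED
Obstacle 3 [(1,16) (9,14) (11,19) (9,24) (7,24)]:
  edge (1,16)–(9,14): crosses AB
  edge (9,14)–(11,19): clear
  edge (11,19)–(9,24): clear
  edge (9,24)–(7,24): clear
  edge (7,24)–(1,16): crosses AB
  → BLOCKED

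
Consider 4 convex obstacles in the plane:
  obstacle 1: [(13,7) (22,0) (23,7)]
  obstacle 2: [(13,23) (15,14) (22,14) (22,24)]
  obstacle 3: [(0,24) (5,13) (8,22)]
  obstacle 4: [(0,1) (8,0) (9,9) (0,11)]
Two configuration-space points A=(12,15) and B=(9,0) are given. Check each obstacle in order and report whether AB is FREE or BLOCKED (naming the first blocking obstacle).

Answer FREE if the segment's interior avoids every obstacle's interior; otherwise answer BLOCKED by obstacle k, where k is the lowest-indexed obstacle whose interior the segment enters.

Obstacle 1 [(13,7) (22,0) (23,7)]:
  edge (13,7)–(22,0): clear
  edge (22,0)–(23,7): clear
  edge (23,7)–(13,7): clear
  midpoint (21/2,15/2) outside
  → clear
Obstacle 2 [(13,23) (15,14) (22,14) (22,24)]:
  edge (13,23)–(15,14): clear
  edge (15,14)–(22,14): clear
  edge (22,14)–(22,24): clear
  edge (22,24)–(13,23): clear
  midpoint (21/2,15/2) outside
  → clear
Obstacle 3 [(0,24) (5,13) (8,22)]:
  edge (0,24)–(5,13): clear
  edge (5,13)–(8,22): clear
  edge (8,22)–(0,24): clear
  midpoint (21/2,15/2) outside
  → clear
Obstacle 4 [(0,1) (8,0) (9,9) (0,11)]:
  edge (0,1)–(8,0): clear
  edge (8,0)–(9,9): clear
  edge (9,9)–(0,11): clear
  edge (0,11)–(0,1): clear
  midpoint (21/2,15/2) outside
  → clear

FREE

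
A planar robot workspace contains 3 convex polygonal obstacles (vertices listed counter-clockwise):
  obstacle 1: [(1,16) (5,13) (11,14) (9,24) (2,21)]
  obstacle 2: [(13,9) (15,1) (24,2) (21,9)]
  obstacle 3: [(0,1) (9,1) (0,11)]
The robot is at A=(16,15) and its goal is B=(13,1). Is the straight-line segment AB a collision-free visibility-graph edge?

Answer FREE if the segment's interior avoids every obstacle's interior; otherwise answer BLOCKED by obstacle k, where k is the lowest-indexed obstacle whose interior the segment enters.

Obstacle 1 [(1,16) (5,13) (11,14) (9,24) (2,21)]:
  edge (1,16)–(5,13): clear
  edge (5,13)–(11,14): clear
  edge (11,14)–(9,24): clear
  edge (9,24)–(2,21): clear
  edge (2,21)–(1,16): clear
  midpoint (29/2,8) outside
  → clear
Obstacle 2 [(13,9) (15,1) (24,2) (21,9)]:
  edge (13,9)–(15,1): crosses AB
  edge (15,1)–(24,2): clear
  edge (24,2)–(21,9): clear
  edge (21,9)–(13,9): crosses AB
  → BLOCKED
Obstacle 3 [(0,1) (9,1) (0,11)]:
  edge (0,1)–(9,1): clear
  edge (9,1)–(0,11): clear
  edge (0,11)–(0,1): clear
  midpoint (29/2,8) outside
  → clear

BLOCKED by obstacle 2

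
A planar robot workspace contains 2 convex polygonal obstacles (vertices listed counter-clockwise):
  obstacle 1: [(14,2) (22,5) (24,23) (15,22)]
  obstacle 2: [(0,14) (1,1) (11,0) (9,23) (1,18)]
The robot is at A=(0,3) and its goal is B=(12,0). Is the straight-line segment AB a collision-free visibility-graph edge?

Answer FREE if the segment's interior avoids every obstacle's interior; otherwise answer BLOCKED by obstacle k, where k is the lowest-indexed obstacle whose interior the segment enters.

BLOCKED by obstacle 2

Obstacle 1 [(14,2) (22,5) (24,23) (15,22)]:
  edge (14,2)–(22,5): clear
  edge (22,5)–(24,23): clear
  edge (24,23)–(15,22): clear
  edge (15,22)–(14,2): clear
  midpoint (6,3/2) outside
  → clear
Obstacle 2 [(0,14) (1,1) (11,0) (9,23) (1,18)]:
  edge (0,14)–(1,1): crosses AB
  edge (1,1)–(11,0): clear
  edge (11,0)–(9,23): crosses AB
  edge (9,23)–(1,18): clear
  edge (1,18)–(0,14): clear
  → BLOCKED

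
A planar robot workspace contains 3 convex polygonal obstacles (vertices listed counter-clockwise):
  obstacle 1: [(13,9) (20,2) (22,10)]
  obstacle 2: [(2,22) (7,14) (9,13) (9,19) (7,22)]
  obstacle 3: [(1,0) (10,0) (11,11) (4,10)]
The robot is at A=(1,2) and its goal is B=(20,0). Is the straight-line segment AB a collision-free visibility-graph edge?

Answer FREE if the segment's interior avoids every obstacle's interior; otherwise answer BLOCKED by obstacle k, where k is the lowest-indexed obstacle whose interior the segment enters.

Obstacle 1 [(13,9) (20,2) (22,10)]:
  edge (13,9)–(20,2): clear
  edge (20,2)–(22,10): clear
  edge (22,10)–(13,9): clear
  midpoint (21/2,1) outside
  → clear
Obstacle 2 [(2,22) (7,14) (9,13) (9,19) (7,22)]:
  edge (2,22)–(7,14): clear
  edge (7,14)–(9,13): clear
  edge (9,13)–(9,19): clear
  edge (9,19)–(7,22): clear
  edge (7,22)–(2,22): clear
  midpoint (21/2,1) outside
  → clear
Obstacle 3 [(1,0) (10,0) (11,11) (4,10)]:
  edge (1,0)–(10,0): clear
  edge (10,0)–(11,11): crosses AB
  edge (11,11)–(4,10): clear
  edge (4,10)–(1,0): crosses AB
  → BLOCKED

BLOCKED by obstacle 3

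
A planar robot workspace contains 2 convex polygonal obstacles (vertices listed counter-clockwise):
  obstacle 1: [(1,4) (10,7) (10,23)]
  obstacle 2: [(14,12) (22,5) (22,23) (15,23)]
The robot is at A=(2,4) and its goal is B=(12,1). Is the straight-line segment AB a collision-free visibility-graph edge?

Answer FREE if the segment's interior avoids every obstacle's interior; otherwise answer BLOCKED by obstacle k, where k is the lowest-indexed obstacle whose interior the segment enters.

FREE

Obstacle 1 [(1,4) (10,7) (10,23)]:
  edge (1,4)–(10,7): clear
  edge (10,7)–(10,23): clear
  edge (10,23)–(1,4): clear
  midpoint (7,5/2) outside
  → clear
Obstacle 2 [(14,12) (22,5) (22,23) (15,23)]:
  edge (14,12)–(22,5): clear
  edge (22,5)–(22,23): clear
  edge (22,23)–(15,23): clear
  edge (15,23)–(14,12): clear
  midpoint (7,5/2) outside
  → clear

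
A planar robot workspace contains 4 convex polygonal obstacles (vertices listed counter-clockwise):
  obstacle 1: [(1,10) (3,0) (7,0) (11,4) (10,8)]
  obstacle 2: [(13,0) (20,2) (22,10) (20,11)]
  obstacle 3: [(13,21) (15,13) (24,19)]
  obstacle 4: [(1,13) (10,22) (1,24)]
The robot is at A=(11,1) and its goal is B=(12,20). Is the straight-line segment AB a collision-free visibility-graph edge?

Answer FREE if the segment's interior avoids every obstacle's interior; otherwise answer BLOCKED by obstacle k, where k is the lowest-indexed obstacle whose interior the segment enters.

FREE

Obstacle 1 [(1,10) (3,0) (7,0) (11,4) (10,8)]:
  edge (1,10)–(3,0): clear
  edge (3,0)–(7,0): clear
  edge (7,0)–(11,4): clear
  edge (11,4)–(10,8): clear
  edge (10,8)–(1,10): clear
  midpoint (23/2,21/2) outside
  → clear
Obstacle 2 [(13,0) (20,2) (22,10) (20,11)]:
  edge (13,0)–(20,2): clear
  edge (20,2)–(22,10): clear
  edge (22,10)–(20,11): clear
  edge (20,11)–(13,0): clear
  midpoint (23/2,21/2) outside
  → clear
Obstacle 3 [(13,21) (15,13) (24,19)]:
  edge (13,21)–(15,13): clear
  edge (15,13)–(24,19): clear
  edge (24,19)–(13,21): clear
  midpoint (23/2,21/2) outside
  → clear
Obstacle 4 [(1,13) (10,22) (1,24)]:
  edge (1,13)–(10,22): clear
  edge (10,22)–(1,24): clear
  edge (1,24)–(1,13): clear
  midpoint (23/2,21/2) outside
  → clear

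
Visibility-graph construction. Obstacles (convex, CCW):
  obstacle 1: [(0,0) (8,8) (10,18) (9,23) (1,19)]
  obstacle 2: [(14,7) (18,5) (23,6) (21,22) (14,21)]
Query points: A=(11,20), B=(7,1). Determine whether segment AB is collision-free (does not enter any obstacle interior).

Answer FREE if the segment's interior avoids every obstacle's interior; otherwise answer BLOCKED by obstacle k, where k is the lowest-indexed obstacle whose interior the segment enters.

Obstacle 1 [(0,0) (8,8) (10,18) (9,23) (1,19)]:
  edge (0,0)–(8,8): clear
  edge (8,8)–(10,18): clear
  edge (10,18)–(9,23): clear
  edge (9,23)–(1,19): clear
  edge (1,19)–(0,0): clear
  midpoint (9,21/2) outside
  → clear
Obstacle 2 [(14,7) (18,5) (23,6) (21,22) (14,21)]:
  edge (14,7)–(18,5): clear
  edge (18,5)–(23,6): clear
  edge (23,6)–(21,22): clear
  edge (21,22)–(14,21): clear
  edge (14,21)–(14,7): clear
  midpoint (9,21/2) outside
  → clear

FREE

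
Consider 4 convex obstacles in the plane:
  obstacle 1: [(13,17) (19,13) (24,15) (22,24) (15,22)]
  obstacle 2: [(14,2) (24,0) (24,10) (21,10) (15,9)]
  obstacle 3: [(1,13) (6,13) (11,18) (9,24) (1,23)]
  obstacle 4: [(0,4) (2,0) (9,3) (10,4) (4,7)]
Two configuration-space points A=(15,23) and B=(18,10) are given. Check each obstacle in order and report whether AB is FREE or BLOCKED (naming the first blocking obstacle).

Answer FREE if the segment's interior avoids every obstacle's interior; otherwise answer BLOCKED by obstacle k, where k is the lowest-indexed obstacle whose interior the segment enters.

Obstacle 1 [(13,17) (19,13) (24,15) (22,24) (15,22)]:
  edge (13,17)–(19,13): crosses AB
  edge (19,13)–(24,15): clear
  edge (24,15)–(22,24): clear
  edge (22,24)–(15,22): crosses AB
  edge (15,22)–(13,17): clear
  → BLOCKED
Obstacle 2 [(14,2) (24,0) (24,10) (21,10) (15,9)]:
  edge (14,2)–(24,0): clear
  edge (24,0)–(24,10): clear
  edge (24,10)–(21,10): clear
  edge (21,10)–(15,9): clear
  edge (15,9)–(14,2): clear
  midpoint (33/2,33/2) outside
  → clear
Obstacle 3 [(1,13) (6,13) (11,18) (9,24) (1,23)]:
  edge (1,13)–(6,13): clear
  edge (6,13)–(11,18): clear
  edge (11,18)–(9,24): clear
  edge (9,24)–(1,23): clear
  edge (1,23)–(1,13): clear
  midpoint (33/2,33/2) outside
  → clear
Obstacle 4 [(0,4) (2,0) (9,3) (10,4) (4,7)]:
  edge (0,4)–(2,0): clear
  edge (2,0)–(9,3): clear
  edge (9,3)–(10,4): clear
  edge (10,4)–(4,7): clear
  edge (4,7)–(0,4): clear
  midpoint (33/2,33/2) outside
  → clear

BLOCKED by obstacle 1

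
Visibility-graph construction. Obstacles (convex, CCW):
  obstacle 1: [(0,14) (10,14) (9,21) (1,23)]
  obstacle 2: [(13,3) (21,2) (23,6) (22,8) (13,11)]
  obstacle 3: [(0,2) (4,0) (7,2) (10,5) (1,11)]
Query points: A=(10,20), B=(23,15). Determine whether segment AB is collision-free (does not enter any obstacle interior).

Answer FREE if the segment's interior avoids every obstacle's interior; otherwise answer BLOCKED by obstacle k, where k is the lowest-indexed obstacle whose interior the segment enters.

FREE

Obstacle 1 [(0,14) (10,14) (9,21) (1,23)]:
  edge (0,14)–(10,14): clear
  edge (10,14)–(9,21): clear
  edge (9,21)–(1,23): clear
  edge (1,23)–(0,14): clear
  midpoint (33/2,35/2) outside
  → clear
Obstacle 2 [(13,3) (21,2) (23,6) (22,8) (13,11)]:
  edge (13,3)–(21,2): clear
  edge (21,2)–(23,6): clear
  edge (23,6)–(22,8): clear
  edge (22,8)–(13,11): clear
  edge (13,11)–(13,3): clear
  midpoint (33/2,35/2) outside
  → clear
Obstacle 3 [(0,2) (4,0) (7,2) (10,5) (1,11)]:
  edge (0,2)–(4,0): clear
  edge (4,0)–(7,2): clear
  edge (7,2)–(10,5): clear
  edge (10,5)–(1,11): clear
  edge (1,11)–(0,2): clear
  midpoint (33/2,35/2) outside
  → clear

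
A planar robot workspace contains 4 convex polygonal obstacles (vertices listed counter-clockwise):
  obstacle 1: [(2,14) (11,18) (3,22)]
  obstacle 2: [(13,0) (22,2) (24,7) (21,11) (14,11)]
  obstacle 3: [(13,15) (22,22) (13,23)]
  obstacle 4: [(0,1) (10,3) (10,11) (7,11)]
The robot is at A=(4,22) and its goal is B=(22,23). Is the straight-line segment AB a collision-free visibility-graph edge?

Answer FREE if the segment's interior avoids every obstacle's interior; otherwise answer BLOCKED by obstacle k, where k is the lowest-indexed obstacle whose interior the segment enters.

BLOCKED by obstacle 3

Obstacle 1 [(2,14) (11,18) (3,22)]:
  edge (2,14)–(11,18): clear
  edge (11,18)–(3,22): clear
  edge (3,22)–(2,14): clear
  midpoint (13,45/2) outside
  → clear
Obstacle 2 [(13,0) (22,2) (24,7) (21,11) (14,11)]:
  edge (13,0)–(22,2): clear
  edge (22,2)–(24,7): clear
  edge (24,7)–(21,11): clear
  edge (21,11)–(14,11): clear
  edge (14,11)–(13,0): clear
  midpoint (13,45/2) outside
  → clear
Obstacle 3 [(13,15) (22,22) (13,23)]:
  edge (13,15)–(22,22): clear
  edge (22,22)–(13,23): crosses AB
  edge (13,23)–(13,15): crosses AB
  → BLOCKED
Obstacle 4 [(0,1) (10,3) (10,11) (7,11)]:
  edge (0,1)–(10,3): clear
  edge (10,3)–(10,11): clear
  edge (10,11)–(7,11): clear
  edge (7,11)–(0,1): clear
  midpoint (13,45/2) outside
  → clear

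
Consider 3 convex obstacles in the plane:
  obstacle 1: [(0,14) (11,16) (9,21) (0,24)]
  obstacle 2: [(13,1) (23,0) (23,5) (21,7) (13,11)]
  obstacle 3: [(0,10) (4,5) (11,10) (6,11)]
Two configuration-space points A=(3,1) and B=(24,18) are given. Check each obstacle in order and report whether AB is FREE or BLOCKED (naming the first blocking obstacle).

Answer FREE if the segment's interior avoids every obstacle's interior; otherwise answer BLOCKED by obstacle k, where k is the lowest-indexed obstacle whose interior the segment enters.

Obstacle 1 [(0,14) (11,16) (9,21) (0,24)]:
  edge (0,14)–(11,16): clear
  edge (11,16)–(9,21): clear
  edge (9,21)–(0,24): clear
  edge (0,24)–(0,14): clear
  midpoint (27/2,19/2) outside
  → clear
Obstacle 2 [(13,1) (23,0) (23,5) (21,7) (13,11)]:
  edge (13,1)–(23,0): clear
  edge (23,0)–(23,5): clear
  edge (23,5)–(21,7): clear
  edge (21,7)–(13,11): crosses AB
  edge (13,11)–(13,1): crosses AB
  → BLOCKED
Obstacle 3 [(0,10) (4,5) (11,10) (6,11)]:
  edge (0,10)–(4,5): clear
  edge (4,5)–(11,10): clear
  edge (11,10)–(6,11): clear
  edge (6,11)–(0,10): clear
  midpoint (27/2,19/2) outside
  → clear

BLOCKED by obstacle 2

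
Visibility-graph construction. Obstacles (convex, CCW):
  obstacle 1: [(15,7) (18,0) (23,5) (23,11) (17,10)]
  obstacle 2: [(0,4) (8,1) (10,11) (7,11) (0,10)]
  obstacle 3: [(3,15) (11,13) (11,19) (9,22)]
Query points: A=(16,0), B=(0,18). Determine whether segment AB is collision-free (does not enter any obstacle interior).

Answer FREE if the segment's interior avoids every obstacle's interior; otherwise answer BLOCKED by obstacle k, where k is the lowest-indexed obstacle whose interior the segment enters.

BLOCKED by obstacle 2

Obstacle 1 [(15,7) (18,0) (23,5) (23,11) (17,10)]:
  edge (15,7)–(18,0): clear
  edge (18,0)–(23,5): clear
  edge (23,5)–(23,11): clear
  edge (23,11)–(17,10): clear
  edge (17,10)–(15,7): clear
  midpoint (8,9) outside
  → clear
Obstacle 2 [(0,4) (8,1) (10,11) (7,11) (0,10)]:
  edge (0,4)–(8,1): clear
  edge (8,1)–(10,11): crosses AB
  edge (10,11)–(7,11): clear
  edge (7,11)–(0,10): crosses AB
  edge (0,10)–(0,4): clear
  → BLOCKED
Obstacle 3 [(3,15) (11,13) (11,19) (9,22)]:
  edge (3,15)–(11,13): clear
  edge (11,13)–(11,19): clear
  edge (11,19)–(9,22): clear
  edge (9,22)–(3,15): clear
  midpoint (8,9) outside
  → clear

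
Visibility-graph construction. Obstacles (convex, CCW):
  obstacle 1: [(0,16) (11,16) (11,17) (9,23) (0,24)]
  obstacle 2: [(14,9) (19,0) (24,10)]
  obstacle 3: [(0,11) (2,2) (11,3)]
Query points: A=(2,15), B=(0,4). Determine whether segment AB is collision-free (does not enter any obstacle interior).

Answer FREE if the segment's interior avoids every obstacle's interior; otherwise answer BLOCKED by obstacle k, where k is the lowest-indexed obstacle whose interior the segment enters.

Obstacle 1 [(0,16) (11,16) (11,17) (9,23) (0,24)]:
  edge (0,16)–(11,16): clear
  edge (11,16)–(11,17): clear
  edge (11,17)–(9,23): clear
  edge (9,23)–(0,24): clear
  edge (0,24)–(0,16): clear
  midpoint (1,19/2) outside
  → clear
Obstacle 2 [(14,9) (19,0) (24,10)]:
  edge (14,9)–(19,0): clear
  edge (19,0)–(24,10): clear
  edge (24,10)–(14,9): clear
  midpoint (1,19/2) outside
  → clear
Obstacle 3 [(0,11) (2,2) (11,3)]:
  edge (0,11)–(2,2): crosses AB
  edge (2,2)–(11,3): clear
  edge (11,3)–(0,11): crosses AB
  → BLOCKED

BLOCKED by obstacle 3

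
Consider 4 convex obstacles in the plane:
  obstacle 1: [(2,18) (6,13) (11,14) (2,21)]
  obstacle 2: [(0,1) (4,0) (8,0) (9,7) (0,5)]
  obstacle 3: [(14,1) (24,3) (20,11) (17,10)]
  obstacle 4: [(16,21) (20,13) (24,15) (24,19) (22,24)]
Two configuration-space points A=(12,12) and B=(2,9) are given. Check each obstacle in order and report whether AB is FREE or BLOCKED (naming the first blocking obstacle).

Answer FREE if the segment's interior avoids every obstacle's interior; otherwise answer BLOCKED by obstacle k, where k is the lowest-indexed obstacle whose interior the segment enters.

FREE

Obstacle 1 [(2,18) (6,13) (11,14) (2,21)]:
  edge (2,18)–(6,13): clear
  edge (6,13)–(11,14): clear
  edge (11,14)–(2,21): clear
  edge (2,21)–(2,18): clear
  midpoint (7,21/2) outside
  → clear
Obstacle 2 [(0,1) (4,0) (8,0) (9,7) (0,5)]:
  edge (0,1)–(4,0): clear
  edge (4,0)–(8,0): clear
  edge (8,0)–(9,7): clear
  edge (9,7)–(0,5): clear
  edge (0,5)–(0,1): clear
  midpoint (7,21/2) outside
  → clear
Obstacle 3 [(14,1) (24,3) (20,11) (17,10)]:
  edge (14,1)–(24,3): clear
  edge (24,3)–(20,11): clear
  edge (20,11)–(17,10): clear
  edge (17,10)–(14,1): clear
  midpoint (7,21/2) outside
  → clear
Obstacle 4 [(16,21) (20,13) (24,15) (24,19) (22,24)]:
  edge (16,21)–(20,13): clear
  edge (20,13)–(24,15): clear
  edge (24,15)–(24,19): clear
  edge (24,19)–(22,24): clear
  edge (22,24)–(16,21): clear
  midpoint (7,21/2) outside
  → clear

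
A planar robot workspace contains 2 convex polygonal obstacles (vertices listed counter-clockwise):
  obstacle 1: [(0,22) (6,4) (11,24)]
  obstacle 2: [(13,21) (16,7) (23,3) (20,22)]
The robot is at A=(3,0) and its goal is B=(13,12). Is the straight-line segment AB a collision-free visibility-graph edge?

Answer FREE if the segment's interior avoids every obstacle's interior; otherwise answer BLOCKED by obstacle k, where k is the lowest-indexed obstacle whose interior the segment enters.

FREE

Obstacle 1 [(0,22) (6,4) (11,24)]:
  edge (0,22)–(6,4): clear
  edge (6,4)–(11,24): clear
  edge (11,24)–(0,22): clear
  midpoint (8,6) outside
  → clear
Obstacle 2 [(13,21) (16,7) (23,3) (20,22)]:
  edge (13,21)–(16,7): clear
  edge (16,7)–(23,3): clear
  edge (23,3)–(20,22): clear
  edge (20,22)–(13,21): clear
  midpoint (8,6) outside
  → clear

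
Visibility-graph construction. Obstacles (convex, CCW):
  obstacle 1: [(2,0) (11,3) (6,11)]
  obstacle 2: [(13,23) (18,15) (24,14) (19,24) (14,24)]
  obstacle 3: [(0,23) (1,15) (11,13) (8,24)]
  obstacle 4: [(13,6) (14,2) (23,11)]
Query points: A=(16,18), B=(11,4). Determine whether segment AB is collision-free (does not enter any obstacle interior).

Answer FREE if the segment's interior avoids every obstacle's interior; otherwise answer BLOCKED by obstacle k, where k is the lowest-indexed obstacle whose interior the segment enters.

Obstacle 1 [(2,0) (11,3) (6,11)]:
  edge (2,0)–(11,3): clear
  edge (11,3)–(6,11): clear
  edge (6,11)–(2,0): clear
  midpoint (27/2,11) outside
  → clear
Obstacle 2 [(13,23) (18,15) (24,14) (19,24) (14,24)]:
  edge (13,23)–(18,15): clear
  edge (18,15)–(24,14): clear
  edge (24,14)–(19,24): clear
  edge (19,24)–(14,24): clear
  edge (14,24)–(13,23): clear
  midpoint (27/2,11) outside
  → clear
Obstacle 3 [(0,23) (1,15) (11,13) (8,24)]:
  edge (0,23)–(1,15): clear
  edge (1,15)–(11,13): clear
  edge (11,13)–(8,24): clear
  edge (8,24)–(0,23): clear
  midpoint (27/2,11) outside
  → clear
Obstacle 4 [(13,6) (14,2) (23,11)]:
  edge (13,6)–(14,2): clear
  edge (14,2)–(23,11): clear
  edge (23,11)–(13,6): clear
  midpoint (27/2,11) outside
  → clear

FREE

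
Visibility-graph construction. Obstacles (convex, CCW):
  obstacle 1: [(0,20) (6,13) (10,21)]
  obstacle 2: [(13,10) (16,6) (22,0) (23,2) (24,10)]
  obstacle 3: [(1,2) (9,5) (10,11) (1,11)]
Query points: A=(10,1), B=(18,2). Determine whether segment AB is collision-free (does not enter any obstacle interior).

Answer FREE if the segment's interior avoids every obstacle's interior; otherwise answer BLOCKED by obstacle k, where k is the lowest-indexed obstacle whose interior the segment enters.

Obstacle 1 [(0,20) (6,13) (10,21)]:
  edge (0,20)–(6,13): clear
  edge (6,13)–(10,21): clear
  edge (10,21)–(0,20): clear
  midpoint (14,3/2) outside
  → clear
Obstacle 2 [(13,10) (16,6) (22,0) (23,2) (24,10)]:
  edge (13,10)–(16,6): clear
  edge (16,6)–(22,0): clear
  edge (22,0)–(23,2): clear
  edge (23,2)–(24,10): clear
  edge (24,10)–(13,10): clear
  midpoint (14,3/2) outside
  → clear
Obstacle 3 [(1,2) (9,5) (10,11) (1,11)]:
  edge (1,2)–(9,5): clear
  edge (9,5)–(10,11): clear
  edge (10,11)–(1,11): clear
  edge (1,11)–(1,2): clear
  midpoint (14,3/2) outside
  → clear

FREE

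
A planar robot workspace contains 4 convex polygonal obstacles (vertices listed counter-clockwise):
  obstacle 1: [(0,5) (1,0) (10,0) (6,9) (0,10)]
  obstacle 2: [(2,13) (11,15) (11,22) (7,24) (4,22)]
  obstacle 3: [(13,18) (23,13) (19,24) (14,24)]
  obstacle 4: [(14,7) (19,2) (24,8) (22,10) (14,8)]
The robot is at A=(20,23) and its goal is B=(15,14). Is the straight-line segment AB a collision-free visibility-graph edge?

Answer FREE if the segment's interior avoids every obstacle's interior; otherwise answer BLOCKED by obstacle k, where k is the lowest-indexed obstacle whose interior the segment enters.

Obstacle 1 [(0,5) (1,0) (10,0) (6,9) (0,10)]:
  edge (0,5)–(1,0): clear
  edge (1,0)–(10,0): clear
  edge (10,0)–(6,9): clear
  edge (6,9)–(0,10): clear
  edge (0,10)–(0,5): clear
  midpoint (35/2,37/2) outside
  → clear
Obstacle 2 [(2,13) (11,15) (11,22) (7,24) (4,22)]:
  edge (2,13)–(11,15): clear
  edge (11,15)–(11,22): clear
  edge (11,22)–(7,24): clear
  edge (7,24)–(4,22): clear
  edge (4,22)–(2,13): clear
  midpoint (35/2,37/2) outside
  → clear
Obstacle 3 [(13,18) (23,13) (19,24) (14,24)]:
  edge (13,18)–(23,13): crosses AB
  edge (23,13)–(19,24): crosses AB
  edge (19,24)–(14,24): clear
  edge (14,24)–(13,18): clear
  → BLOCKED
Obstacle 4 [(14,7) (19,2) (24,8) (22,10) (14,8)]:
  edge (14,7)–(19,2): clear
  edge (19,2)–(24,8): clear
  edge (24,8)–(22,10): clear
  edge (22,10)–(14,8): clear
  edge (14,8)–(14,7): clear
  midpoint (35/2,37/2) outside
  → clear

BLOCKED by obstacle 3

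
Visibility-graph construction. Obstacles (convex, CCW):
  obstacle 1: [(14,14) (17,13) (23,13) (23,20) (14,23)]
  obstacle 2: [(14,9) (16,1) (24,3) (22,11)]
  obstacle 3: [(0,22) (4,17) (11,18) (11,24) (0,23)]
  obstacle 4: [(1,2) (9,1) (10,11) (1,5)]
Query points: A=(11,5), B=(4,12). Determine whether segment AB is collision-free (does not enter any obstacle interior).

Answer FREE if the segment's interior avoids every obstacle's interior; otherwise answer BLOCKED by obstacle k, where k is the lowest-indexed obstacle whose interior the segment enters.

Obstacle 1 [(14,14) (17,13) (23,13) (23,20) (14,23)]:
  edge (14,14)–(17,13): clear
  edge (17,13)–(23,13): clear
  edge (23,13)–(23,20): clear
  edge (23,20)–(14,23): clear
  edge (14,23)–(14,14): clear
  midpoint (15/2,17/2) outside
  → clear
Obstacle 2 [(14,9) (16,1) (24,3) (22,11)]:
  edge (14,9)–(16,1): clear
  edge (16,1)–(24,3): clear
  edge (24,3)–(22,11): clear
  edge (22,11)–(14,9): clear
  midpoint (15/2,17/2) outside
  → clear
Obstacle 3 [(0,22) (4,17) (11,18) (11,24) (0,23)]:
  edge (0,22)–(4,17): clear
  edge (4,17)–(11,18): clear
  edge (11,18)–(11,24): clear
  edge (11,24)–(0,23): clear
  edge (0,23)–(0,22): clear
  midpoint (15/2,17/2) outside
  → clear
Obstacle 4 [(1,2) (9,1) (10,11) (1,5)]:
  edge (1,2)–(9,1): clear
  edge (9,1)–(10,11): crosses AB
  edge (10,11)–(1,5): crosses AB
  edge (1,5)–(1,2): clear
  → BLOCKED

BLOCKED by obstacle 4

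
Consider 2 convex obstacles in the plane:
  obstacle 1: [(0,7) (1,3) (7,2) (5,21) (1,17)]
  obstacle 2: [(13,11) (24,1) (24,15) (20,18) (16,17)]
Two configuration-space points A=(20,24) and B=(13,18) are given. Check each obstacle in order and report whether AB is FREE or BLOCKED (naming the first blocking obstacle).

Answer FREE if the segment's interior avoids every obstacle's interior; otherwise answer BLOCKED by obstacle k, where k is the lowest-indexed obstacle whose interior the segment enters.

Obstacle 1 [(0,7) (1,3) (7,2) (5,21) (1,17)]:
  edge (0,7)–(1,3): clear
  edge (1,3)–(7,2): clear
  edge (7,2)–(5,21): clear
  edge (5,21)–(1,17): clear
  edge (1,17)–(0,7): clear
  midpoint (33/2,21) outside
  → clear
Obstacle 2 [(13,11) (24,1) (24,15) (20,18) (16,17)]:
  edge (13,11)–(24,1): clear
  edge (24,1)–(24,15): clear
  edge (24,15)–(20,18): clear
  edge (20,18)–(16,17): clear
  edge (16,17)–(13,11): clear
  midpoint (33/2,21) outside
  → clear

FREE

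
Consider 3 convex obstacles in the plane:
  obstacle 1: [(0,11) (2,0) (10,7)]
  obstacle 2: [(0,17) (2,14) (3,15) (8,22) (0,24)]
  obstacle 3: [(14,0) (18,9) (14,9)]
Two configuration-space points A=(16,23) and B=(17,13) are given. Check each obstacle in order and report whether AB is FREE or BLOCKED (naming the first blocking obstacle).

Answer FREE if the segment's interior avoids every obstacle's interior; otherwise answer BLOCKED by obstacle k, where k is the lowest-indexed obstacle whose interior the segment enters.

Obstacle 1 [(0,11) (2,0) (10,7)]:
  edge (0,11)–(2,0): clear
  edge (2,0)–(10,7): clear
  edge (10,7)–(0,11): clear
  midpoint (33/2,18) outside
  → clear
Obstacle 2 [(0,17) (2,14) (3,15) (8,22) (0,24)]:
  edge (0,17)–(2,14): clear
  edge (2,14)–(3,15): clear
  edge (3,15)–(8,22): clear
  edge (8,22)–(0,24): clear
  edge (0,24)–(0,17): clear
  midpoint (33/2,18) outside
  → clear
Obstacle 3 [(14,0) (18,9) (14,9)]:
  edge (14,0)–(18,9): clear
  edge (18,9)–(14,9): clear
  edge (14,9)–(14,0): clear
  midpoint (33/2,18) outside
  → clear

FREE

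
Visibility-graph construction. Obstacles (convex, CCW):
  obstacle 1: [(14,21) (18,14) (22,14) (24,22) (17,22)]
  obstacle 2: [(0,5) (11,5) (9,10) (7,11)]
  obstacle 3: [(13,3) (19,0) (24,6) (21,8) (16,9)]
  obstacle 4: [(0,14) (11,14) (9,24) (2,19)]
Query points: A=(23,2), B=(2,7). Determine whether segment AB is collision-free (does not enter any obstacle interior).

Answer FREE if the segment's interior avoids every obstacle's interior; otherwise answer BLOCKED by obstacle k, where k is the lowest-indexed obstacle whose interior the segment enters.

BLOCKED by obstacle 2

Obstacle 1 [(14,21) (18,14) (22,14) (24,22) (17,22)]:
  edge (14,21)–(18,14): clear
  edge (18,14)–(22,14): clear
  edge (22,14)–(24,22): clear
  edge (24,22)–(17,22): clear
  edge (17,22)–(14,21): clear
  midpoint (25/2,9/2) outside
  → clear
Obstacle 2 [(0,5) (11,5) (9,10) (7,11)]:
  edge (0,5)–(11,5): crosses AB
  edge (11,5)–(9,10): clear
  edge (9,10)–(7,11): clear
  edge (7,11)–(0,5): crosses AB
  → BLOCKED
Obstacle 3 [(13,3) (19,0) (24,6) (21,8) (16,9)]:
  edge (13,3)–(19,0): clear
  edge (19,0)–(24,6): crosses AB
  edge (24,6)–(21,8): clear
  edge (21,8)–(16,9): clear
  edge (16,9)–(13,3): crosses AB
  → BLOCKED
Obstacle 4 [(0,14) (11,14) (9,24) (2,19)]:
  edge (0,14)–(11,14): clear
  edge (11,14)–(9,24): clear
  edge (9,24)–(2,19): clear
  edge (2,19)–(0,14): clear
  midpoint (25/2,9/2) outside
  → clear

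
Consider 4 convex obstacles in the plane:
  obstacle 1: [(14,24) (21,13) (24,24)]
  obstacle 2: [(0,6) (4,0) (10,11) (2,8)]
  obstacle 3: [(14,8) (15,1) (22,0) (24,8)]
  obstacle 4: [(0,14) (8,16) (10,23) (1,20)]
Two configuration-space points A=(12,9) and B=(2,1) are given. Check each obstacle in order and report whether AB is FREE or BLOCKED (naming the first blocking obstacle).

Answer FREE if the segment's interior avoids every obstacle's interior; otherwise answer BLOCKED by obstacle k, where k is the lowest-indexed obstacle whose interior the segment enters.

Obstacle 1 [(14,24) (21,13) (24,24)]:
  edge (14,24)–(21,13): clear
  edge (21,13)–(24,24): clear
  edge (24,24)–(14,24): clear
  midpoint (7,5) outside
  → clear
Obstacle 2 [(0,6) (4,0) (10,11) (2,8)]:
  edge (0,6)–(4,0): crosses AB
  edge (4,0)–(10,11): crosses AB
  edge (10,11)–(2,8): clear
  edge (2,8)–(0,6): clear
  → BLOCKED
Obstacle 3 [(14,8) (15,1) (22,0) (24,8)]:
  edge (14,8)–(15,1): clear
  edge (15,1)–(22,0): clear
  edge (22,0)–(24,8): clear
  edge (24,8)–(14,8): clear
  midpoint (7,5) outside
  → clear
Obstacle 4 [(0,14) (8,16) (10,23) (1,20)]:
  edge (0,14)–(8,16): clear
  edge (8,16)–(10,23): clear
  edge (10,23)–(1,20): clear
  edge (1,20)–(0,14): clear
  midpoint (7,5) outside
  → clear

BLOCKED by obstacle 2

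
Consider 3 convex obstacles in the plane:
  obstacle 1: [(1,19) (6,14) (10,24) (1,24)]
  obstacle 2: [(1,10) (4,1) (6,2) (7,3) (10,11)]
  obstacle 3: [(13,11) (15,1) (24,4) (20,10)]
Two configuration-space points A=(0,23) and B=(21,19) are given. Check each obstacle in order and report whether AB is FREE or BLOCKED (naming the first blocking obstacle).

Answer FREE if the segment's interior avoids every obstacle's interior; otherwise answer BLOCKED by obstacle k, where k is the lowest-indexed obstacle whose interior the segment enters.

BLOCKED by obstacle 1

Obstacle 1 [(1,19) (6,14) (10,24) (1,24)]:
  edge (1,19)–(6,14): clear
  edge (6,14)–(10,24): crosses AB
  edge (10,24)–(1,24): clear
  edge (1,24)–(1,19): crosses AB
  → BLOCKED
Obstacle 2 [(1,10) (4,1) (6,2) (7,3) (10,11)]:
  edge (1,10)–(4,1): clear
  edge (4,1)–(6,2): clear
  edge (6,2)–(7,3): clear
  edge (7,3)–(10,11): clear
  edge (10,11)–(1,10): clear
  midpoint (21/2,21) outside
  → clear
Obstacle 3 [(13,11) (15,1) (24,4) (20,10)]:
  edge (13,11)–(15,1): clear
  edge (15,1)–(24,4): clear
  edge (24,4)–(20,10): clear
  edge (20,10)–(13,11): clear
  midpoint (21/2,21) outside
  → clear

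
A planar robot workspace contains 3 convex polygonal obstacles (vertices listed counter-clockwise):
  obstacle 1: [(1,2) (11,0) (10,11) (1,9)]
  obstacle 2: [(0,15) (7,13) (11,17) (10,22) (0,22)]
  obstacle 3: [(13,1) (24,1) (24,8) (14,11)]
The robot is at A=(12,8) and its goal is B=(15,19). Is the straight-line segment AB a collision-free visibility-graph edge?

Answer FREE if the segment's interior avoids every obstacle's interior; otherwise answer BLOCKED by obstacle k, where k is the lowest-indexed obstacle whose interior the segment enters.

FREE

Obstacle 1 [(1,2) (11,0) (10,11) (1,9)]:
  edge (1,2)–(11,0): clear
  edge (11,0)–(10,11): clear
  edge (10,11)–(1,9): clear
  edge (1,9)–(1,2): clear
  midpoint (27/2,27/2) outside
  → clear
Obstacle 2 [(0,15) (7,13) (11,17) (10,22) (0,22)]:
  edge (0,15)–(7,13): clear
  edge (7,13)–(11,17): clear
  edge (11,17)–(10,22): clear
  edge (10,22)–(0,22): clear
  edge (0,22)–(0,15): clear
  midpoint (27/2,27/2) outside
  → clear
Obstacle 3 [(13,1) (24,1) (24,8) (14,11)]:
  edge (13,1)–(24,1): clear
  edge (24,1)–(24,8): clear
  edge (24,8)–(14,11): clear
  edge (14,11)–(13,1): clear
  midpoint (27/2,27/2) outside
  → clear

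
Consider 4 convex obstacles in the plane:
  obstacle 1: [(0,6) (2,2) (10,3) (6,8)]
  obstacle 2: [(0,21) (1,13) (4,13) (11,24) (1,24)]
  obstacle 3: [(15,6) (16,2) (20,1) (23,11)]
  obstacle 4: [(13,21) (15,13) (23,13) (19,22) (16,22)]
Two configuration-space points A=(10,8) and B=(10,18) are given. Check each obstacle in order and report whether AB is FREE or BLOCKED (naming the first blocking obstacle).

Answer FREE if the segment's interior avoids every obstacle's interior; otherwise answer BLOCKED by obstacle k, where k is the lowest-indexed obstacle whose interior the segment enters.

Obstacle 1 [(0,6) (2,2) (10,3) (6,8)]:
  edge (0,6)–(2,2): clear
  edge (2,2)–(10,3): clear
  edge (10,3)–(6,8): clear
  edge (6,8)–(0,6): clear
  midpoint (10,13) outside
  → clear
Obstacle 2 [(0,21) (1,13) (4,13) (11,24) (1,24)]:
  edge (0,21)–(1,13): clear
  edge (1,13)–(4,13): clear
  edge (4,13)–(11,24): clear
  edge (11,24)–(1,24): clear
  edge (1,24)–(0,21): clear
  midpoint (10,13) outside
  → clear
Obstacle 3 [(15,6) (16,2) (20,1) (23,11)]:
  edge (15,6)–(16,2): clear
  edge (16,2)–(20,1): clear
  edge (20,1)–(23,11): clear
  edge (23,11)–(15,6): clear
  midpoint (10,13) outside
  → clear
Obstacle 4 [(13,21) (15,13) (23,13) (19,22) (16,22)]:
  edge (13,21)–(15,13): clear
  edge (15,13)–(23,13): clear
  edge (23,13)–(19,22): clear
  edge (19,22)–(16,22): clear
  edge (16,22)–(13,21): clear
  midpoint (10,13) outside
  → clear

FREE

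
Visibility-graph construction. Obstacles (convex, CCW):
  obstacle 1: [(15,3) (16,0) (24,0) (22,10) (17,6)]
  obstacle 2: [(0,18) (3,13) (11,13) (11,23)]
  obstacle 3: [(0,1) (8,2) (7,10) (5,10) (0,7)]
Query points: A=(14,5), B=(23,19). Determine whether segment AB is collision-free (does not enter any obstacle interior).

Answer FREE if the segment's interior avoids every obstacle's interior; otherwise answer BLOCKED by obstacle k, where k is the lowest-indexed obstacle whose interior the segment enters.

FREE

Obstacle 1 [(15,3) (16,0) (24,0) (22,10) (17,6)]:
  edge (15,3)–(16,0): clear
  edge (16,0)–(24,0): clear
  edge (24,0)–(22,10): clear
  edge (22,10)–(17,6): clear
  edge (17,6)–(15,3): clear
  midpoint (37/2,12) outside
  → clear
Obstacle 2 [(0,18) (3,13) (11,13) (11,23)]:
  edge (0,18)–(3,13): clear
  edge (3,13)–(11,13): clear
  edge (11,13)–(11,23): clear
  edge (11,23)–(0,18): clear
  midpoint (37/2,12) outside
  → clear
Obstacle 3 [(0,1) (8,2) (7,10) (5,10) (0,7)]:
  edge (0,1)–(8,2): clear
  edge (8,2)–(7,10): clear
  edge (7,10)–(5,10): clear
  edge (5,10)–(0,7): clear
  edge (0,7)–(0,1): clear
  midpoint (37/2,12) outside
  → clear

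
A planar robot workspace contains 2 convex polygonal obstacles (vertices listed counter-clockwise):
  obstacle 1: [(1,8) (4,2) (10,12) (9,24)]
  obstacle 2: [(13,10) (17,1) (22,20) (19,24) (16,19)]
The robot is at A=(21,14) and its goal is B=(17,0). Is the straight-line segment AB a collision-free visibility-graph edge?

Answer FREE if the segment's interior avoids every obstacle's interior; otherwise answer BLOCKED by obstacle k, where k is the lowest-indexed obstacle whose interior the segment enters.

Obstacle 1 [(1,8) (4,2) (10,12) (9,24)]:
  edge (1,8)–(4,2): clear
  edge (4,2)–(10,12): clear
  edge (10,12)–(9,24): clear
  edge (9,24)–(1,8): clear
  midpoint (19,7) outside
  → clear
Obstacle 2 [(13,10) (17,1) (22,20) (19,24) (16,19)]:
  edge (13,10)–(17,1): clear
  edge (17,1)–(22,20): clear
  edge (22,20)–(19,24): clear
  edge (19,24)–(16,19): clear
  edge (16,19)–(13,10): clear
  midpoint (19,7) outside
  → clear

FREE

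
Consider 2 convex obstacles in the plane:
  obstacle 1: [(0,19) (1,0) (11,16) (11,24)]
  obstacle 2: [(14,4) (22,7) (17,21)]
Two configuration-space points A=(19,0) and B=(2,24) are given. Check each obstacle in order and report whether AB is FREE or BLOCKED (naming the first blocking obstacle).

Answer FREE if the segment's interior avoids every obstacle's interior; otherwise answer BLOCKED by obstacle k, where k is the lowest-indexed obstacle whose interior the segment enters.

Obstacle 1 [(0,19) (1,0) (11,16) (11,24)]:
  edge (0,19)–(1,0): clear
  edge (1,0)–(11,16): crosses AB
  edge (11,16)–(11,24): clear
  edge (11,24)–(0,19): crosses AB
  → BLOCKED
Obstacle 2 [(14,4) (22,7) (17,21)]:
  edge (14,4)–(22,7): crosses AB
  edge (22,7)–(17,21): clear
  edge (17,21)–(14,4): crosses AB
  → BLOCKED

BLOCKED by obstacle 1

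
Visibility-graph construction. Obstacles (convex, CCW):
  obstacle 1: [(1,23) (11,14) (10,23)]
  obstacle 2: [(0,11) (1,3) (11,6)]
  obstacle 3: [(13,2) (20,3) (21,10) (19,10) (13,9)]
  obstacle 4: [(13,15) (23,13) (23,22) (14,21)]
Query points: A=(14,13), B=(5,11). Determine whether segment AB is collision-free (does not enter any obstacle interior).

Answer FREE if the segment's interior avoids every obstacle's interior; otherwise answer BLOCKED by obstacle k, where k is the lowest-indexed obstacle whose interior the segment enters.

FREE

Obstacle 1 [(1,23) (11,14) (10,23)]:
  edge (1,23)–(11,14): clear
  edge (11,14)–(10,23): clear
  edge (10,23)–(1,23): clear
  midpoint (19/2,12) outside
  → clear
Obstacle 2 [(0,11) (1,3) (11,6)]:
  edge (0,11)–(1,3): clear
  edge (1,3)–(11,6): clear
  edge (11,6)–(0,11): clear
  midpoint (19/2,12) outside
  → clear
Obstacle 3 [(13,2) (20,3) (21,10) (19,10) (13,9)]:
  edge (13,2)–(20,3): clear
  edge (20,3)–(21,10): clear
  edge (21,10)–(19,10): clear
  edge (19,10)–(13,9): clear
  edge (13,9)–(13,2): clear
  midpoint (19/2,12) outside
  → clear
Obstacle 4 [(13,15) (23,13) (23,22) (14,21)]:
  edge (13,15)–(23,13): clear
  edge (23,13)–(23,22): clear
  edge (23,22)–(14,21): clear
  edge (14,21)–(13,15): clear
  midpoint (19/2,12) outside
  → clear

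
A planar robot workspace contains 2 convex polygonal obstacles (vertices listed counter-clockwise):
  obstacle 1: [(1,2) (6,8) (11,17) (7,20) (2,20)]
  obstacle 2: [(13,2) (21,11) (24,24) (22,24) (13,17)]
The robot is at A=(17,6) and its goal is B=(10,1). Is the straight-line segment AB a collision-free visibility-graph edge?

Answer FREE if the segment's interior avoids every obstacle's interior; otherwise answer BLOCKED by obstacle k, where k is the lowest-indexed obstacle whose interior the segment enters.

Obstacle 1 [(1,2) (6,8) (11,17) (7,20) (2,20)]:
  edge (1,2)–(6,8): clear
  edge (6,8)–(11,17): clear
  edge (11,17)–(7,20): clear
  edge (7,20)–(2,20): clear
  edge (2,20)–(1,2): clear
  midpoint (27/2,7/2) outside
  → clear
Obstacle 2 [(13,2) (21,11) (24,24) (22,24) (13,17)]:
  edge (13,2)–(21,11): crosses AB
  edge (21,11)–(24,24): clear
  edge (24,24)–(22,24): clear
  edge (22,24)–(13,17): clear
  edge (13,17)–(13,2): crosses AB
  → BLOCKED

BLOCKED by obstacle 2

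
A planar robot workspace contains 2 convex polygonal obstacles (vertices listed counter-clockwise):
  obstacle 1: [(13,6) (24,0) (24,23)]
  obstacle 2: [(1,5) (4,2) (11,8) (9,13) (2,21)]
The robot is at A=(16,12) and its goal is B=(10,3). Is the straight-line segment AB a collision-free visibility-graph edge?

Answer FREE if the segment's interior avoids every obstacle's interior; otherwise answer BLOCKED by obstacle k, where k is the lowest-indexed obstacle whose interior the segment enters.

Obstacle 1 [(13,6) (24,0) (24,23)]:
  edge (13,6)–(24,0): clear
  edge (24,0)–(24,23): clear
  edge (24,23)–(13,6): clear
  midpoint (13,15/2) outside
  → clear
Obstacle 2 [(1,5) (4,2) (11,8) (9,13) (2,21)]:
  edge (1,5)–(4,2): clear
  edge (4,2)–(11,8): clear
  edge (11,8)–(9,13): clear
  edge (9,13)–(2,21): clear
  edge (2,21)–(1,5): clear
  midpoint (13,15/2) outside
  → clear

FREE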